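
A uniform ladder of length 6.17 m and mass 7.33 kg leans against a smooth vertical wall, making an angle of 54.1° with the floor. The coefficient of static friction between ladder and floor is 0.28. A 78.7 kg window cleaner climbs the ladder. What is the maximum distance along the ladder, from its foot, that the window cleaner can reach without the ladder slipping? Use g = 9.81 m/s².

d ≈ 2.32 m

Sum moments about the foot of the ladder (the floor normal and friction both act there and drop out).
Ladder weight 7.33×9.81 = 71.91 N acts at 3.085 m along the ladder; its horizontal arm is 3.085·cos54.1° = 1.809 m → τ = 130.1 N·m clockwise.
Window cleaner weight 78.7×9.81 = 772 N at distance d → arm d·cos54.1° → τ = 772·d·0.5864 clockwise.
Wall normal N at the top has arm L sinθ = 4.998 m counterclockwise, so Στ = 0 gives N·4.998 = 130.1 + 452.7·d.
ΣFy = 0 ⇒ N_floor = 843.9 N, so the maximum friction is μ_s·N_floor = 0.28×843.9 = 236.3 N. ΣFx = 0 ⇒ N_wall = f, so at the slipping point N = 236.3 N.
Substituting: 236.3×4.998 = 130.1 + 452.7·d ⇒ d = (1181 − 130.1) / 452.7 = 2.32 m.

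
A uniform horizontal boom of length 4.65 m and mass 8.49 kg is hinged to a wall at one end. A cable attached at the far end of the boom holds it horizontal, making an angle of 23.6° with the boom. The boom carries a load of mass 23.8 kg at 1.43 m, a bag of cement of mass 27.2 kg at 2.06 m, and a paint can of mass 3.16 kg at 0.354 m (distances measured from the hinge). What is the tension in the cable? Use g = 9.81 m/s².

Choose the hinge as the axis so the unknown hinge reaction has zero arm there.
Beam weight: 8.49 × 9.81 = 83.29 N down at 2.325 m → arm 2.325 m, τ = 83.29 × 2.325 = 193.6 N·m clockwise.
Load: 23.8 × 9.81 = 233.5 N down at 1.43 m → arm 1.43 m, τ = 233.5 × 1.43 = 333.9 N·m clockwise.
Bag of cement: 27.2 × 9.81 = 266.8 N down at 2.06 m → arm 2.06 m, τ = 266.8 × 2.06 = 549.6 N·m clockwise.
Paint can: 3.16 × 9.81 = 31 N down at 0.354 m → arm 0.354 m, τ = 31 × 0.354 = 10.97 N·m clockwise.
Total clockwise load moment = 1088 N·m.
The cable tension T acts at 4.65 m; only its component perpendicular to the boom, T sinθ, produces torque. sin 23.6° = 0.4003.
Setting net torque to zero: T × 4.65 × 0.4003 = 1088 → T = 1088 / 1.861 = 585 N.

T ≈ 585 N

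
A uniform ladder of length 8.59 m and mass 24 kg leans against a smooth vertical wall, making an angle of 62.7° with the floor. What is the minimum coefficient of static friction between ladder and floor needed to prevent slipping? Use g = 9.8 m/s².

Choose the foot of the ladder as the axis so the floor normal and friction both act there and drop out.
Ladder weight 24×9.8 = 235.2 N acts at 4.295 m along the ladder; its horizontal arm is 4.295·cos62.7° = 1.97 m → τ = 463.3 N·m clockwise.
Wall normal N acts horizontally at the top; its moment arm is the height L sinθ = 8.59·sin62.7° = 7.633 m, counterclockwise.
Στ = 0 ⇒ N × 7.633 = 463.3 ⇒ N = 60.7 N.
ΣFx = 0 ⇒ f = N_wall = 60.7 N. ΣFy = 0 ⇒ N_floor = 235.2 N.
μ_min = f / N_floor = 60.7 / 235.2 = 0.258.

μ_min ≈ 0.258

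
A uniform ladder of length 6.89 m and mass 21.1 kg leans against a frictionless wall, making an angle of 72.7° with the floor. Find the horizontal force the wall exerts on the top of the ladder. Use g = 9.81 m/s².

About the foot of the ladder:
Ladder weight 21.1×9.81 = 207 N acts at 3.445 m along the ladder; its horizontal arm is 3.445·cos72.7° = 1.024 m → τ = 212 N·m clockwise.
Wall normal N acts horizontally at the top; its moment arm is the height L sinθ = 6.89·sin72.7° = 6.578 m, counterclockwise.
For rotational equilibrium, N × 6.578 = 212, so N = 32.2 N.

N_wall ≈ 32.2 N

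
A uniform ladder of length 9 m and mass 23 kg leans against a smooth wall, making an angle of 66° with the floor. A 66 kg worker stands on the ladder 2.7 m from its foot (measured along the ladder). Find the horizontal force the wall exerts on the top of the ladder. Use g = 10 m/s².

Choose the foot of the ladder as the axis so the floor normal and friction both act there and drop out.
Ladder weight 23×10 = 230 N acts at 4.5 m along the ladder; its horizontal arm is 4.5·cos66° = 1.83 m → τ = 420.9 N·m clockwise.
Worker: 66×10 = 660 N at 2.7 m → arm 1.098 m → τ = 724.7 N·m clockwise.
Wall normal N acts horizontally at the top; its moment arm is the height L sinθ = 9·sin66° = 8.222 m, counterclockwise.
Balancing moments: N × 8.222 = 1146, giving N = 139 N.

N_wall ≈ 139 N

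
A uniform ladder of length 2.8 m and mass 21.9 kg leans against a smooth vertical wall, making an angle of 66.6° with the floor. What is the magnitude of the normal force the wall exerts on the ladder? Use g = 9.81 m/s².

N_wall ≈ 46.5 N

About the foot of the ladder:
Ladder weight 21.9×9.81 = 214.8 N acts at 1.4 m along the ladder; its horizontal arm is 1.4·cos66.6° = 0.556 m → τ = 119.4 N·m clockwise.
Wall normal N acts horizontally at the top; its moment arm is the height L sinθ = 2.8·sin66.6° = 2.57 m, counterclockwise.
Balancing moments: N × 2.57 = 119.4, giving N = 46.5 N.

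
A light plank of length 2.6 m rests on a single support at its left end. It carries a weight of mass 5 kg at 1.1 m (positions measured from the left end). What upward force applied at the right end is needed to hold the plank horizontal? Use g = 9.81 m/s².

F ≈ 20.8 N

About the left end:
Weight: 5 × 9.81 = 49.05 N down at 1.1 m → arm 1.1 m, τ = 49.05 × 1.1 = 53.95 N·m clockwise.
Net moment of the loads = 53.95 N·m clockwise.
The upward force F acts at the right end, arm 2.6 m, giving F × 2.6 counterclockwise.
Setting net torque to zero: F × 2.6 = 53.95 → F = 53.95 / 2.6 = 20.8 N.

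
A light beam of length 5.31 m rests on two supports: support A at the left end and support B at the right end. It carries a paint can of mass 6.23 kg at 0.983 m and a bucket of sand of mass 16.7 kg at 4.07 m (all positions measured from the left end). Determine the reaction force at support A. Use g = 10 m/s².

R_A ≈ 89.8 N

Taking torques about support B:
Paint can: 6.23 × 10 = 62.3 N down at 0.983 m → arm 4.327 m, τ = 62.3 × 4.327 = 269.6 N·m counterclockwise.
Bucket of sand: 16.7 × 10 = 167 N down at 4.07 m → arm 1.24 m, τ = 167 × 1.24 = 207.1 N·m counterclockwise.
Net load moment about support B = 476.7 N·m counterclockwise.
Reaction R at support A is upward at 0 m, arm 5.31 m → moment R × 5.31 clockwise.
For rotational equilibrium, R × 5.31 = 476.7, so R = 89.8 N.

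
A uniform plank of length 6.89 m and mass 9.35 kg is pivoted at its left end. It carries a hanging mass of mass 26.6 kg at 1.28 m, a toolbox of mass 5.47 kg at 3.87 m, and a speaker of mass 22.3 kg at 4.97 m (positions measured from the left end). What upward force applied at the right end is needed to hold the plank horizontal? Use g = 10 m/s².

F ≈ 288 N

About the left end:
Beam weight: 9.35 × 10 = 93.5 N down at 3.445 m → arm 3.445 m, τ = 93.5 × 3.445 = 322.1 N·m clockwise.
Hanging mass: 26.6 × 10 = 266 N down at 1.28 m → arm 1.28 m, τ = 266 × 1.28 = 340.5 N·m clockwise.
Toolbox: 5.47 × 10 = 54.7 N down at 3.87 m → arm 3.87 m, τ = 54.7 × 3.87 = 211.7 N·m clockwise.
Speaker: 22.3 × 10 = 223 N down at 4.97 m → arm 4.97 m, τ = 223 × 4.97 = 1108 N·m clockwise.
Net moment of the loads = 1982 N·m clockwise.
The upward force F acts at the right end, arm 6.89 m, giving F × 6.89 counterclockwise.
For rotational equilibrium, F × 6.89 = 1982, so F = 1982 / 6.89 = 288 N.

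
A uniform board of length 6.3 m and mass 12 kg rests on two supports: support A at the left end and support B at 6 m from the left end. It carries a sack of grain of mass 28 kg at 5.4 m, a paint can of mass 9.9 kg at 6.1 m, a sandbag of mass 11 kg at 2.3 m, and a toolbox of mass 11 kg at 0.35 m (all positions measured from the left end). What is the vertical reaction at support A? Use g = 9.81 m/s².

R_A ≈ 250 N

About support B:
Beam weight: 12 × 9.81 = 117.7 N down at 3.15 m → arm 2.85 m, τ = 117.7 × 2.85 = 335.4 N·m counterclockwise.
Sack of grain: 28 × 9.81 = 274.7 N down at 5.4 m → arm 0.6 m, τ = 274.7 × 0.6 = 164.8 N·m counterclockwise.
Paint can: 9.9 × 9.81 = 97.12 N down at 6.1 m → arm 0.1 m, τ = 97.12 × 0.1 = 9.712 N·m clockwise.
Sandbag: 11 × 9.81 = 107.9 N down at 2.3 m → arm 3.7 m, τ = 107.9 × 3.7 = 399.2 N·m counterclockwise.
Toolbox: 11 × 9.81 = 107.9 N down at 0.35 m → arm 5.65 m, τ = 107.9 × 5.65 = 609.6 N·m counterclockwise.
Net load moment about support B = 1499 N·m counterclockwise.
Reaction R at support A is upward at 0 m, arm 6 m → moment R × 6 clockwise.
Balancing moments: R × 6 = 1499, giving R = 250 N.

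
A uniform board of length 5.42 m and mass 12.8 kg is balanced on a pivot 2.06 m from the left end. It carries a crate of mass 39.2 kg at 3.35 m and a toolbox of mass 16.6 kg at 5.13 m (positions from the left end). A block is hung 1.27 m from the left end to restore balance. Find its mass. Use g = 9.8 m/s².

Sum moments about the pivot (at 2.06 m from the left end) (the support reaction has zero arm there).
Beam weight: 12.8 × 9.8 = 125.4 N down at 2.71 m → arm 0.65 m, τ = 125.4 × 0.65 = 81.51 N·m clockwise.
Crate: 39.2 × 9.8 = 384.2 N down at 3.35 m → arm 1.29 m, τ = 384.2 × 1.29 = 495.6 N·m clockwise.
Toolbox: 16.6 × 9.8 = 162.7 N down at 5.13 m → arm 3.07 m, τ = 162.7 × 3.07 = 499.5 N·m clockwise.
Net moment of known loads = 1077 N·m clockwise.
An unknown mass m at 1.27 m has arm 0.79 m; its moment is m·g·0.79 counterclockwise.
Στ = 0 ⇒ m × 9.8 × 0.79 = 1077 ⇒ m = 1077 / (9.8 × 0.79) = 139 kg.

m ≈ 139 kg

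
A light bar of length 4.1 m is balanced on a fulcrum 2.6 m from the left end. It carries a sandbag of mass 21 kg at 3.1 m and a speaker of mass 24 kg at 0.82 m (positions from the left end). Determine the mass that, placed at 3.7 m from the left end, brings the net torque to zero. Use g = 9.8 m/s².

About the fulcrum (at 2.6 m from the left end):
Sandbag: 21 × 9.8 = 205.8 N down at 3.1 m → arm 0.5 m, τ = 205.8 × 0.5 = 102.9 N·m clockwise.
Speaker: 24 × 9.8 = 235.2 N down at 0.82 m → arm 1.78 m, τ = 235.2 × 1.78 = 418.7 N·m counterclockwise.
Net moment of known loads = 315.8 N·m counterclockwise.
An unknown mass m at 3.7 m has arm 1.1 m; its moment is m·g·1.1 clockwise.
Balancing moments: m × 9.8 × 1.1 = 315.8, giving m = 315.8 / (9.8 × 1.1) = 29.3 kg.

m ≈ 29.3 kg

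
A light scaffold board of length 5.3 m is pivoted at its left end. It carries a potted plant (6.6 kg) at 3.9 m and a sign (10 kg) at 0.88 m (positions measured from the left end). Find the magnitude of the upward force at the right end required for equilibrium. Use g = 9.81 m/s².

Taking torques about the left end:
Potted plant: 6.6 × 9.81 = 64.75 N down at 3.9 m → arm 3.9 m, τ = 64.75 × 3.9 = 252.5 N·m clockwise.
Sign: 10 × 9.81 = 98.1 N down at 0.88 m → arm 0.88 m, τ = 98.1 × 0.88 = 86.33 N·m clockwise.
Net moment of the loads = 338.8 N·m clockwise.
The upward force F acts at the right end, arm 5.3 m, giving F × 5.3 counterclockwise.
Στ = 0 ⇒ F × 5.3 = 338.8 ⇒ F = 338.8 / 5.3 = 63.9 N.

F ≈ 63.9 N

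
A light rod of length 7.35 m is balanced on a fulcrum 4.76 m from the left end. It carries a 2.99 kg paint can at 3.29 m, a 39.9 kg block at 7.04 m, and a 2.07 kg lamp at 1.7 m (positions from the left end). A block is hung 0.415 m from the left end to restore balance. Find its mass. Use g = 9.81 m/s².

m ≈ 18.5 kg

Sum moments about the fulcrum (at 4.76 m from the left end) (the support reaction has zero arm there).
Paint can: 2.99 × 9.81 = 29.33 N down at 3.29 m → arm 1.47 m, τ = 29.33 × 1.47 = 43.12 N·m counterclockwise.
Block: 39.9 × 9.81 = 391.4 N down at 7.04 m → arm 2.28 m, τ = 391.4 × 2.28 = 892.4 N·m clockwise.
Lamp: 2.07 × 9.81 = 20.31 N down at 1.7 m → arm 3.06 m, τ = 20.31 × 3.06 = 62.15 N·m counterclockwise.
Net moment of known loads = 787.1 N·m clockwise.
An unknown mass m at 0.415 m has arm 4.345 m; its moment is m·g·4.345 counterclockwise.
Στ = 0 ⇒ m × 9.81 × 4.345 = 787.1 ⇒ m = 787.1 / (9.81 × 4.345) = 18.5 kg.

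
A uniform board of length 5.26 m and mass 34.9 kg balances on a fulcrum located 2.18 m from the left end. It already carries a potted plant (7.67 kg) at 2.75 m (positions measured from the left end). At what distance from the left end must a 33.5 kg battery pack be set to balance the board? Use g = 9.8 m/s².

Take moments about the fulcrum (at 2.18 m from the left end).
Beam weight: 34.9 × 9.8 = 342 N down at 2.63 m → arm 0.45 m, τ = 342 × 0.45 = 153.9 N·m clockwise.
Potted plant: 7.67 × 9.8 = 75.17 N down at 2.75 m → arm 0.57 m, τ = 75.17 × 0.57 = 42.85 N·m clockwise.
Net moment of existing loads = 196.8 N·m clockwise.
The battery pack weighs 33.5 × 9.8 = 328.3 N and must supply an equal counterclockwise moment, so its lever arm about the fulcrum is 196.8 / 328.3 = 0.599 m.
That puts it at 2.18 − 0.599 = 1.58 m from the left end.

x ≈ 1.58 m from the left end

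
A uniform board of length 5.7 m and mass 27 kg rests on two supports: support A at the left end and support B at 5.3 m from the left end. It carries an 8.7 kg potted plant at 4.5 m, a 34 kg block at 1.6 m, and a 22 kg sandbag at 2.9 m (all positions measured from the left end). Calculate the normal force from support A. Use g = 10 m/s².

R_A ≈ 475 N

Take moments about support B.
Beam weight: 27 × 10 = 270 N down at 2.85 m → arm 2.45 m, τ = 270 × 2.45 = 661.5 N·m counterclockwise.
Potted plant: 8.7 × 10 = 87 N down at 4.5 m → arm 0.8 m, τ = 87 × 0.8 = 69.6 N·m counterclockwise.
Block: 34 × 10 = 340 N down at 1.6 m → arm 3.7 m, τ = 340 × 3.7 = 1258 N·m counterclockwise.
Sandbag: 22 × 10 = 220 N down at 2.9 m → arm 2.4 m, τ = 220 × 2.4 = 528 N·m counterclockwise.
Net load moment about support B = 2517 N·m counterclockwise.
Reaction R at support A is upward at 0 m, arm 5.3 m → moment R × 5.3 clockwise.
For rotational equilibrium, R × 5.3 = 2517, so R = 475 N.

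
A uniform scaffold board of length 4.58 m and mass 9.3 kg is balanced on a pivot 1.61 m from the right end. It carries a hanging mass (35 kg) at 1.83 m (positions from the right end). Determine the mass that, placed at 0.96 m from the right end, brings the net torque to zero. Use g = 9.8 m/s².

m ≈ 21.6 kg

Choose the pivot (at 1.61 m from the right end) as the axis so the support reaction has zero arm there.
Beam weight: 9.3 × 9.8 = 91.14 N down at 2.29 m → arm 0.68 m, τ = 91.14 × 0.68 = 61.98 N·m counterclockwise.
Hanging mass: 35 × 9.8 = 343 N down at 1.83 m → arm 0.22 m, τ = 343 × 0.22 = 75.46 N·m counterclockwise.
Net moment of known loads = 137.4 N·m counterclockwise.
An unknown mass m at 0.96 m has arm 0.65 m; its moment is m·g·0.65 clockwise.
Στ = 0 ⇒ m × 9.8 × 0.65 = 137.4 ⇒ m = 137.4 / (9.8 × 0.65) = 21.6 kg.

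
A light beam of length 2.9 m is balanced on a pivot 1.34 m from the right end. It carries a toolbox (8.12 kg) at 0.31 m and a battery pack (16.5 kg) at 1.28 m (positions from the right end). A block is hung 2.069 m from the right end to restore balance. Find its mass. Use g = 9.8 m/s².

About the pivot (at 1.34 m from the right end):
Toolbox: 8.12 × 9.8 = 79.58 N down at 0.31 m → arm 1.03 m, τ = 79.58 × 1.03 = 81.97 N·m clockwise.
Battery pack: 16.5 × 9.8 = 161.7 N down at 1.28 m → arm 0.06 m, τ = 161.7 × 0.06 = 9.702 N·m clockwise.
Net moment of known loads = 91.67 N·m clockwise.
An unknown mass m at 2.069 m has arm 0.729 m; its moment is m·g·0.729 counterclockwise.
Setting net torque to zero: m × 9.8 × 0.729 = 91.67 → m = 91.67 / (9.8 × 0.729) = 12.8 kg.

m ≈ 12.8 kg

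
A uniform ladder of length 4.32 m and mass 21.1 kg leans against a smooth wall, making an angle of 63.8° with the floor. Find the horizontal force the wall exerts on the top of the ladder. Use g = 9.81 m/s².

N_wall ≈ 50.9 N

Taking torques about the foot of the ladder:
Ladder weight 21.1×9.81 = 207 N acts at 2.16 m along the ladder; its horizontal arm is 2.16·cos63.8° = 0.9537 m → τ = 197.4 N·m clockwise.
Wall normal N acts horizontally at the top; its moment arm is the height L sinθ = 4.32·sin63.8° = 3.876 m, counterclockwise.
Στ = 0 ⇒ N × 3.876 = 197.4 ⇒ N = 50.9 N.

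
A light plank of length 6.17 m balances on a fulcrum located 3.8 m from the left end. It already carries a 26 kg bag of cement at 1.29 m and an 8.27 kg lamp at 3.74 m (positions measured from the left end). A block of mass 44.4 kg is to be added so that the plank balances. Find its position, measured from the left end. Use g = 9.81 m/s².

Taking torques about the fulcrum (at 3.8 m from the left end):
Bag of cement: 26 × 9.81 = 255.1 N down at 1.29 m → arm 2.51 m, τ = 255.1 × 2.51 = 640.3 N·m counterclockwise.
Lamp: 8.27 × 9.81 = 81.13 N down at 3.74 m → arm 0.06 m, τ = 81.13 × 0.06 = 4.868 N·m counterclockwise.
Net moment of existing loads = 645.2 N·m counterclockwise.
The block weighs 44.4 × 9.81 = 435.6 N and must supply an equal clockwise moment, so its lever arm about the fulcrum is 645.2 / 435.6 = 1.48 m.
That puts it at 3.8 + 1.48 = 5.28 m from the left end.

x ≈ 5.28 m from the left end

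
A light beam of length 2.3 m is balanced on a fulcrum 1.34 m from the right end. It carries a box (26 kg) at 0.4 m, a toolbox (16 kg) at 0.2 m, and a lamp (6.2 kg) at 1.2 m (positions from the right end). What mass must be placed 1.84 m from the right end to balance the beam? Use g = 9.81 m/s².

Sum moments about the fulcrum (at 1.34 m from the right end) (the support reaction has zero arm there).
Box: 26 × 9.81 = 255.1 N down at 0.4 m → arm 0.94 m, τ = 255.1 × 0.94 = 239.8 N·m clockwise.
Toolbox: 16 × 9.81 = 157 N down at 0.2 m → arm 1.14 m, τ = 157 × 1.14 = 179 N·m clockwise.
Lamp: 6.2 × 9.81 = 60.82 N down at 1.2 m → arm 0.14 m, τ = 60.82 × 0.14 = 8.515 N·m clockwise.
Net moment of known loads = 427.3 N·m clockwise.
An unknown mass m at 1.84 m has arm 0.5 m; its moment is m·g·0.5 counterclockwise.
For rotational equilibrium, m × 9.81 × 0.5 = 427.3, so m = 427.3 / (9.81 × 0.5) = 87.1 kg.

m ≈ 87.1 kg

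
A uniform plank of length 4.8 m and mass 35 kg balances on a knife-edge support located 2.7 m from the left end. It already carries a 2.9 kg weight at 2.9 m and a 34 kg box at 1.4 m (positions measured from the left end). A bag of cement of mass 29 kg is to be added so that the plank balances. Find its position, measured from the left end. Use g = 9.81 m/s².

x ≈ 4.57 m from the left end

About the knife-edge support (at 2.7 m from the left end):
Beam weight: 35 × 9.81 = 343.4 N down at 2.4 m → arm 0.3 m, τ = 343.4 × 0.3 = 103 N·m counterclockwise.
Weight: 2.9 × 9.81 = 28.45 N down at 2.9 m → arm 0.2 m, τ = 28.45 × 0.2 = 5.69 N·m clockwise.
Box: 34 × 9.81 = 333.5 N down at 1.4 m → arm 1.3 m, τ = 333.5 × 1.3 = 433.6 N·m counterclockwise.
Net moment of existing loads = 530.9 N·m counterclockwise.
The bag of cement weighs 29 × 9.81 = 284.5 N and must supply an equal clockwise moment, so its lever arm about the knife-edge support is 530.9 / 284.5 = 1.87 m.
That puts it at 2.7 + 1.87 = 4.57 m from the left end.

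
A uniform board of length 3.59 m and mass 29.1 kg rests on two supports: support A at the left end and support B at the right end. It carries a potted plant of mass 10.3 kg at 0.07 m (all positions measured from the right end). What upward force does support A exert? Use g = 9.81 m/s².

R_A ≈ 145 N

Choose support B as the axis so its reaction then has zero moment arm.
Beam weight: 29.1 × 9.81 = 285.5 N down at 1.795 m → arm 1.795 m, τ = 285.5 × 1.795 = 512.5 N·m counterclockwise.
Potted plant: 10.3 × 9.81 = 101 N down at 0.07 m → arm 0.07 m, τ = 101 × 0.07 = 7.07 N·m counterclockwise.
Net load moment about support B = 519.6 N·m counterclockwise.
Reaction R at support A is upward at 3.59 m, arm 3.59 m → moment R × 3.59 clockwise.
Balancing moments: R × 3.59 = 519.6, giving R = 145 N.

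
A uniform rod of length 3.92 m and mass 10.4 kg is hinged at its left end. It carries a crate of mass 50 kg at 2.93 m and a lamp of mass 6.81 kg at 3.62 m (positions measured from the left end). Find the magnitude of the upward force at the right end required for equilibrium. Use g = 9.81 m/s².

Take moments about the left end.
Beam weight: 10.4 × 9.81 = 102 N down at 1.96 m → arm 1.96 m, τ = 102 × 1.96 = 199.9 N·m clockwise.
Crate: 50 × 9.81 = 490.5 N down at 2.93 m → arm 2.93 m, τ = 490.5 × 2.93 = 1437 N·m clockwise.
Lamp: 6.81 × 9.81 = 66.81 N down at 3.62 m → arm 3.62 m, τ = 66.81 × 3.62 = 241.9 N·m clockwise.
Net moment of the loads = 1879 N·m clockwise.
The upward force F acts at the right end, arm 3.92 m, giving F × 3.92 counterclockwise.
Balancing moments: F × 3.92 = 1879, giving F = 1879 / 3.92 = 479 N.

F ≈ 479 N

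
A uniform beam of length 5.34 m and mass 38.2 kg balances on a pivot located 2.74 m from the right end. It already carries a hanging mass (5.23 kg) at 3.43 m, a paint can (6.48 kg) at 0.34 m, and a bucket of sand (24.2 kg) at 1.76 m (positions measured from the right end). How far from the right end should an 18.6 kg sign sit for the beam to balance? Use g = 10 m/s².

x ≈ 4.8 m from the right end

About the pivot (at 2.74 m from the right end):
Beam weight: 38.2 × 10 = 382 N down at 2.67 m → arm 0.07 m, τ = 382 × 0.07 = 26.74 N·m clockwise.
Hanging mass: 5.23 × 10 = 52.3 N down at 3.43 m → arm 0.69 m, τ = 52.3 × 0.69 = 36.09 N·m counterclockwise.
Paint can: 6.48 × 10 = 64.8 N down at 0.34 m → arm 2.4 m, τ = 64.8 × 2.4 = 155.5 N·m clockwise.
Bucket of sand: 24.2 × 10 = 242 N down at 1.76 m → arm 0.98 m, τ = 242 × 0.98 = 237.2 N·m clockwise.
Net moment of existing loads = 383.4 N·m clockwise.
The sign weighs 18.6 × 10 = 186 N and must supply an equal counterclockwise moment, so its lever arm about the pivot is 383.4 / 186 = 2.06 m.
That puts it at 2.74 + 2.06 = 4.8 m from the right end.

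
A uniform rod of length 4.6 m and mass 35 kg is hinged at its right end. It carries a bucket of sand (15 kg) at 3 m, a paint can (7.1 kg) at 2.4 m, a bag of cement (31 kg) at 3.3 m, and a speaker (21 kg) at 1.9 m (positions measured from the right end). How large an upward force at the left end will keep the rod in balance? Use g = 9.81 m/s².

Choose the right end as the axis so the unknown pivot reaction has zero arm there.
Beam weight: 35 × 9.81 = 343.4 N down at 2.3 m → arm 2.3 m, τ = 343.4 × 2.3 = 789.8 N·m counterclockwise.
Bucket of sand: 15 × 9.81 = 147.2 N down at 3 m → arm 3 m, τ = 147.2 × 3 = 441.6 N·m counterclockwise.
Paint can: 7.1 × 9.81 = 69.65 N down at 2.4 m → arm 2.4 m, τ = 69.65 × 2.4 = 167.2 N·m counterclockwise.
Bag of cement: 31 × 9.81 = 304.1 N down at 3.3 m → arm 3.3 m, τ = 304.1 × 3.3 = 1004 N·m counterclockwise.
Speaker: 21 × 9.81 = 206 N down at 1.9 m → arm 1.9 m, τ = 206 × 1.9 = 391.4 N·m counterclockwise.
Net moment of the loads = 2794 N·m counterclockwise.
The upward force F acts at the left end, arm 4.6 m, giving F × 4.6 clockwise.
Balancing moments: F × 4.6 = 2794, giving F = 2794 / 4.6 = 607 N.

F ≈ 607 N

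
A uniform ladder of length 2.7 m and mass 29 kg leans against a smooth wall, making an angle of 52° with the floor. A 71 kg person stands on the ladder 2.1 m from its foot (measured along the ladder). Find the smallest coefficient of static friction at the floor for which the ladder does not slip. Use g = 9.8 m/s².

μ_min ≈ 0.545

Taking torques about the foot of the ladder:
Ladder weight 29×9.8 = 284.2 N acts at 1.35 m along the ladder; its horizontal arm is 1.35·cos52° = 0.8311 m → τ = 236.2 N·m clockwise.
Person: 71×9.8 = 695.8 N at 2.1 m → arm 1.293 m → τ = 899.7 N·m clockwise.
Wall normal N acts horizontally at the top; its moment arm is the height L sinθ = 2.7·sin52° = 2.128 m, counterclockwise.
Setting net torque to zero: N × 2.128 = 1136 → N = 533.8 N.
ΣFx = 0 ⇒ f = N_wall = 533.8 N. ΣFy = 0 ⇒ N_floor = 980 N.
μ_min = f / N_floor = 533.8 / 980 = 0.545.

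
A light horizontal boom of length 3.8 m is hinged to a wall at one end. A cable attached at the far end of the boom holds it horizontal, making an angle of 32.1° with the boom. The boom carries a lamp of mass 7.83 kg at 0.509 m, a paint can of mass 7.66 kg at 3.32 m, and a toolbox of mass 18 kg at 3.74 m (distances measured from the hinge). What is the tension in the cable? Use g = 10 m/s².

Sum moments about the hinge (the unknown hinge reaction has zero arm there).
Lamp: 7.83 × 10 = 78.3 N down at 0.509 m → arm 0.509 m, τ = 78.3 × 0.509 = 39.85 N·m clockwise.
Paint can: 7.66 × 10 = 76.6 N down at 3.32 m → arm 3.32 m, τ = 76.6 × 3.32 = 254.3 N·m clockwise.
Toolbox: 18 × 10 = 180 N down at 3.74 m → arm 3.74 m, τ = 180 × 3.74 = 673.2 N·m clockwise.
Total clockwise load moment = 967.4 N·m.
The cable tension T acts at 3.8 m; only its component perpendicular to the boom, T sinθ, produces torque. sin 32.1° = 0.5314.
Στ = 0 ⇒ T × 3.8 × 0.5314 = 967.4 ⇒ T = 967.4 / 2.019 = 479 N.

T ≈ 479 N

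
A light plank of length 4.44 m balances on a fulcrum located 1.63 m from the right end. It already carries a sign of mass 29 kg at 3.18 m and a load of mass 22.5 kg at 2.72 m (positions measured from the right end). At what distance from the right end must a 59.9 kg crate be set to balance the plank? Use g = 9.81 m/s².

Take moments about the fulcrum (at 1.63 m from the right end).
Sign: 29 × 9.81 = 284.5 N down at 3.18 m → arm 1.55 m, τ = 284.5 × 1.55 = 441 N·m counterclockwise.
Load: 22.5 × 9.81 = 220.7 N down at 2.72 m → arm 1.09 m, τ = 220.7 × 1.09 = 240.6 N·m counterclockwise.
Net moment of existing loads = 681.6 N·m counterclockwise.
The crate weighs 59.9 × 9.81 = 587.6 N and must supply an equal clockwise moment, so its lever arm about the fulcrum is 681.6 / 587.6 = 1.16 m.
That puts it at 1.63 − 1.16 = 0.47 m from the right end.

x ≈ 0.47 m from the right end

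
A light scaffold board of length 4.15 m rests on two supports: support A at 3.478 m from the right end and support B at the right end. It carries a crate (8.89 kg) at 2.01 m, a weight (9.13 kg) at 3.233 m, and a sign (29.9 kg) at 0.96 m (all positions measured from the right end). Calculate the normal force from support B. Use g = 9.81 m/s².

Take moments about support A.
Crate: 8.89 × 9.81 = 87.21 N down at 2.01 m → arm 1.468 m, τ = 87.21 × 1.468 = 128 N·m clockwise.
Weight: 9.13 × 9.81 = 89.57 N down at 3.233 m → arm 0.245 m, τ = 89.57 × 0.245 = 21.94 N·m clockwise.
Sign: 29.9 × 9.81 = 293.3 N down at 0.96 m → arm 2.518 m, τ = 293.3 × 2.518 = 738.5 N·m clockwise.
Net load moment about support A = 888.4 N·m clockwise.
Reaction R at support B is upward at 0 m, arm 3.478 m → moment R × 3.478 counterclockwise.
Balancing moments: R × 3.478 = 888.4, giving R = 255 N.

R_B ≈ 255 N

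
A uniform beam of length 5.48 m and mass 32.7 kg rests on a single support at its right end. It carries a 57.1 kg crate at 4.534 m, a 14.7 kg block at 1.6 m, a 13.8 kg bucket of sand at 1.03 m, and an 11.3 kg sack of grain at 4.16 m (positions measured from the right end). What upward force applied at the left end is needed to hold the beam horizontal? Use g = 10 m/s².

F ≈ 791 N

Sum moments about the right end (the unknown pivot reaction has zero arm there).
Beam weight: 32.7 × 10 = 327 N down at 2.74 m → arm 2.74 m, τ = 327 × 2.74 = 896 N·m counterclockwise.
Crate: 57.1 × 10 = 571 N down at 4.534 m → arm 4.534 m, τ = 571 × 4.534 = 2589 N·m counterclockwise.
Block: 14.7 × 10 = 147 N down at 1.6 m → arm 1.6 m, τ = 147 × 1.6 = 235.2 N·m counterclockwise.
Bucket of sand: 13.8 × 10 = 138 N down at 1.03 m → arm 1.03 m, τ = 138 × 1.03 = 142.1 N·m counterclockwise.
Sack of grain: 11.3 × 10 = 113 N down at 4.16 m → arm 4.16 m, τ = 113 × 4.16 = 470.1 N·m counterclockwise.
Net moment of the loads = 4332 N·m counterclockwise.
The upward force F acts at the left end, arm 5.48 m, giving F × 5.48 clockwise.
Balancing moments: F × 5.48 = 4332, giving F = 4332 / 5.48 = 791 N.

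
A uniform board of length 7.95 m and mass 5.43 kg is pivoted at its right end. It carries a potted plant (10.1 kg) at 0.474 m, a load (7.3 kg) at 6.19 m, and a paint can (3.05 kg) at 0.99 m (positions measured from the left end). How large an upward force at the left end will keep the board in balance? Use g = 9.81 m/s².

Sum moments about the right end (the unknown pivot reaction has zero arm there).
Beam weight: 5.43 × 9.81 = 53.27 N down at 3.975 m → arm 3.975 m, τ = 53.27 × 3.975 = 211.7 N·m counterclockwise.
Potted plant: 10.1 × 9.81 = 99.08 N down at 0.474 m → arm 7.476 m, τ = 99.08 × 7.476 = 740.7 N·m counterclockwise.
Load: 7.3 × 9.81 = 71.61 N down at 6.19 m → arm 1.76 m, τ = 71.61 × 1.76 = 126 N·m counterclockwise.
Paint can: 3.05 × 9.81 = 29.92 N down at 0.99 m → arm 6.96 m, τ = 29.92 × 6.96 = 208.2 N·m counterclockwise.
Net moment of the loads = 1287 N·m counterclockwise.
The upward force F acts at the left end, arm 7.95 m, giving F × 7.95 clockwise.
For rotational equilibrium, F × 7.95 = 1287, so F = 1287 / 7.95 = 162 N.

F ≈ 162 N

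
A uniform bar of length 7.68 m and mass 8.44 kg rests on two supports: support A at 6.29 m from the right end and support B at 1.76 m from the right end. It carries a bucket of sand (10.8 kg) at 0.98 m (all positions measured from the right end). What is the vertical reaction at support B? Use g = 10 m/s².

Take moments about support A.
Beam weight: 8.44 × 10 = 84.4 N down at 3.84 m → arm 2.45 m, τ = 84.4 × 2.45 = 206.8 N·m clockwise.
Bucket of sand: 10.8 × 10 = 108 N down at 0.98 m → arm 5.31 m, τ = 108 × 5.31 = 573.5 N·m clockwise.
Net load moment about support A = 780.3 N·m clockwise.
Reaction R at support B is upward at 1.76 m, arm 4.53 m → moment R × 4.53 counterclockwise.
Στ = 0 ⇒ R × 4.53 = 780.3 ⇒ R = 172 N.

R_B ≈ 172 N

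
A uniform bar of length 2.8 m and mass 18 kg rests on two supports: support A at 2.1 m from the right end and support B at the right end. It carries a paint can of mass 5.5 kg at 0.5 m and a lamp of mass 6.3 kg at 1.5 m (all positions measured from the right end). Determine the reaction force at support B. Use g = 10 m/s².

About support A:
Beam weight: 18 × 10 = 180 N down at 1.4 m → arm 0.7 m, τ = 180 × 0.7 = 126 N·m clockwise.
Paint can: 5.5 × 10 = 55 N down at 0.5 m → arm 1.6 m, τ = 55 × 1.6 = 88 N·m clockwise.
Lamp: 6.3 × 10 = 63 N down at 1.5 m → arm 0.6 m, τ = 63 × 0.6 = 37.8 N·m clockwise.
Net load moment about support A = 251.8 N·m clockwise.
Reaction R at support B is upward at 0 m, arm 2.1 m → moment R × 2.1 counterclockwise.
Balancing moments: R × 2.1 = 251.8, giving R = 120 N.

R_B ≈ 120 N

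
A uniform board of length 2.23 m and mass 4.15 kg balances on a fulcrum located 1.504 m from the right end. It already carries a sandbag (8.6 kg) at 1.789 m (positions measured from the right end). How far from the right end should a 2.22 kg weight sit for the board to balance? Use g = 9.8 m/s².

Sum moments about the fulcrum (at 1.504 m from the right end) (the support reaction has zero arm there).
Beam weight: 4.15 × 9.8 = 40.67 N down at 1.115 m → arm 0.389 m, τ = 40.67 × 0.389 = 15.82 N·m clockwise.
Sandbag: 8.6 × 9.8 = 84.28 N down at 1.789 m → arm 0.285 m, τ = 84.28 × 0.285 = 24.02 N·m counterclockwise.
Net moment of existing loads = 8.2 N·m counterclockwise.
The weight weighs 2.22 × 9.8 = 21.76 N and must supply an equal clockwise moment, so its lever arm about the fulcrum is 8.2 / 21.76 = 0.377 m.
That puts it at 1.504 − 0.377 = 1.13 m from the right end.

x ≈ 1.13 m from the right end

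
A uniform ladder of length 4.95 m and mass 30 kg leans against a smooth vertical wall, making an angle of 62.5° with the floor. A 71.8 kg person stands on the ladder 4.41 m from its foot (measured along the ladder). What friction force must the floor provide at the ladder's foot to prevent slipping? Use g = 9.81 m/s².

f ≈ 403 N

Take moments about the foot of the ladder.
Ladder weight 30×9.81 = 294.3 N acts at 2.475 m along the ladder; its horizontal arm is 2.475·cos62.5° = 1.143 m → τ = 336.4 N·m clockwise.
Person: 71.8×9.81 = 704.4 N at 4.41 m → arm 2.036 m → τ = 1434 N·m clockwise.
Wall normal N acts horizontally at the top; its moment arm is the height L sinθ = 4.95·sin62.5° = 4.391 m, counterclockwise.
Balancing moments: N × 4.391 = 1770, giving N = 403 N.
ΣFx = 0: friction at the foot balances the wall's push, so f = N_wall = 403 N.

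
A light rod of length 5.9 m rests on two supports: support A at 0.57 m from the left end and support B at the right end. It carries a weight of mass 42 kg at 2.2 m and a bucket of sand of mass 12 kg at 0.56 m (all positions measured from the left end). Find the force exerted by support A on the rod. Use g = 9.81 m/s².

R_A ≈ 404 N

Taking torques about support B:
Weight: 42 × 9.81 = 412 N down at 2.2 m → arm 3.7 m, τ = 412 × 3.7 = 1524 N·m counterclockwise.
Bucket of sand: 12 × 9.81 = 117.7 N down at 0.56 m → arm 5.34 m, τ = 117.7 × 5.34 = 628.5 N·m counterclockwise.
Net load moment about support B = 2152 N·m counterclockwise.
Reaction R at support A is upward at 0.57 m, arm 5.33 m → moment R × 5.33 clockwise.
Balancing moments: R × 5.33 = 2152, giving R = 404 N.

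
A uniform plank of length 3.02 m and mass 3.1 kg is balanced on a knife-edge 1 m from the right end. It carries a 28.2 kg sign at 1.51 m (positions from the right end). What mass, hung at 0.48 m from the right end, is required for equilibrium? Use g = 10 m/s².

Taking torques about the knife-edge (at 1 m from the right end):
Beam weight: 3.1 × 10 = 31 N down at 1.51 m → arm 0.51 m, τ = 31 × 0.51 = 15.81 N·m counterclockwise.
Sign: 28.2 × 10 = 282 N down at 1.51 m → arm 0.51 m, τ = 282 × 0.51 = 143.8 N·m counterclockwise.
Net moment of known loads = 159.6 N·m counterclockwise.
An unknown mass m at 0.48 m has arm 0.52 m; its moment is m·g·0.52 clockwise.
Balancing moments: m × 10 × 0.52 = 159.6, giving m = 159.6 / (10 × 0.52) = 30.7 kg.

m ≈ 30.7 kg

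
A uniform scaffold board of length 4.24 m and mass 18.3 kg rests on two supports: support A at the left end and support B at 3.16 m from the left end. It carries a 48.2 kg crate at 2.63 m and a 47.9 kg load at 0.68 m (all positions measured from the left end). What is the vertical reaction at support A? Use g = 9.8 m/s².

R_A ≈ 507 N

Take moments about support B.
Beam weight: 18.3 × 9.8 = 179.3 N down at 2.12 m → arm 1.04 m, τ = 179.3 × 1.04 = 186.5 N·m counterclockwise.
Crate: 48.2 × 9.8 = 472.4 N down at 2.63 m → arm 0.53 m, τ = 472.4 × 0.53 = 250.4 N·m counterclockwise.
Load: 47.9 × 9.8 = 469.4 N down at 0.68 m → arm 2.48 m, τ = 469.4 × 2.48 = 1164 N·m counterclockwise.
Net load moment about support B = 1601 N·m counterclockwise.
Reaction R at support A is upward at 0 m, arm 3.16 m → moment R × 3.16 clockwise.
Balancing moments: R × 3.16 = 1601, giving R = 507 N.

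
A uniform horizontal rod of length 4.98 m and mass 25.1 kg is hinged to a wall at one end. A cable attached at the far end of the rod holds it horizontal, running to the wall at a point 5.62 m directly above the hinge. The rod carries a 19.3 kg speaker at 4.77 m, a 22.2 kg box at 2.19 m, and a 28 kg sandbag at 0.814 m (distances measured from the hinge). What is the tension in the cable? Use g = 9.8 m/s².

Sum moments about the hinge (the unknown hinge reaction has zero arm there).
Beam weight: 25.1 × 9.8 = 246 N down at 2.49 m → arm 2.49 m, τ = 246 × 2.49 = 612.5 N·m clockwise.
Speaker: 19.3 × 9.8 = 189.1 N down at 4.77 m → arm 4.77 m, τ = 189.1 × 4.77 = 902 N·m clockwise.
Box: 22.2 × 9.8 = 217.6 N down at 2.19 m → arm 2.19 m, τ = 217.6 × 2.19 = 476.5 N·m clockwise.
Sandbag: 28 × 9.8 = 274.4 N down at 0.814 m → arm 0.814 m, τ = 274.4 × 0.814 = 223.4 N·m clockwise.
Total clockwise load moment = 2214 N·m.
The cable tension T acts at 4.98 m; only its component perpendicular to the rod, T sinθ, produces torque. sinθ = h/√(h²+d²) = 5.62/√(5.62²+4.98²) = 0.7484.
Balancing moments: T × 4.98 × 0.7484 = 2214, giving T = 2214 / 3.727 = 594 N.

T ≈ 594 N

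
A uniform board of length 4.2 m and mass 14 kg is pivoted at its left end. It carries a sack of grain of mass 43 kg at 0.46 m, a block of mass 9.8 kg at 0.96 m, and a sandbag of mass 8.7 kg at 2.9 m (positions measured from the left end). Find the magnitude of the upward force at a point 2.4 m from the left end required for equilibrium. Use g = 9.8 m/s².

F ≈ 342 N

Choose the left end as the axis so the unknown pivot reaction has zero arm there.
Beam weight: 14 × 9.8 = 137.2 N down at 2.1 m → arm 2.1 m, τ = 137.2 × 2.1 = 288.1 N·m clockwise.
Sack of grain: 43 × 9.8 = 421.4 N down at 0.46 m → arm 0.46 m, τ = 421.4 × 0.46 = 193.8 N·m clockwise.
Block: 9.8 × 9.8 = 96.04 N down at 0.96 m → arm 0.96 m, τ = 96.04 × 0.96 = 92.2 N·m clockwise.
Sandbag: 8.7 × 9.8 = 85.26 N down at 2.9 m → arm 2.9 m, τ = 85.26 × 2.9 = 247.3 N·m clockwise.
Net moment of the loads = 821.4 N·m clockwise.
The upward force F acts at a point 2.4 m from the left end, arm 2.4 m, giving F × 2.4 counterclockwise.
For rotational equilibrium, F × 2.4 = 821.4, so F = 821.4 / 2.4 = 342 N.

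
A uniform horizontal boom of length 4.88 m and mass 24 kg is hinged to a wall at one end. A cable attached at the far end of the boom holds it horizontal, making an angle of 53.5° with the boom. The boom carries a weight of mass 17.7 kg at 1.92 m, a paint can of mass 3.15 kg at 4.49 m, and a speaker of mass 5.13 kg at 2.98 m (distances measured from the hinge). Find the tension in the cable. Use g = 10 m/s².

About the hinge:
Beam weight: 24 × 10 = 240 N down at 2.44 m → arm 2.44 m, τ = 240 × 2.44 = 585.6 N·m clockwise.
Weight: 17.7 × 10 = 177 N down at 1.92 m → arm 1.92 m, τ = 177 × 1.92 = 339.8 N·m clockwise.
Paint can: 3.15 × 10 = 31.5 N down at 4.49 m → arm 4.49 m, τ = 31.5 × 4.49 = 141.4 N·m clockwise.
Speaker: 5.13 × 10 = 51.3 N down at 2.98 m → arm 2.98 m, τ = 51.3 × 2.98 = 152.9 N·m clockwise.
Total clockwise load moment = 1220 N·m.
The cable tension T acts at 4.88 m; only its component perpendicular to the boom, T sinθ, produces torque. sin 53.5° = 0.8039.
Στ = 0 ⇒ T × 4.88 × 0.8039 = 1220 ⇒ T = 1220 / 3.923 = 311 N.

T ≈ 311 N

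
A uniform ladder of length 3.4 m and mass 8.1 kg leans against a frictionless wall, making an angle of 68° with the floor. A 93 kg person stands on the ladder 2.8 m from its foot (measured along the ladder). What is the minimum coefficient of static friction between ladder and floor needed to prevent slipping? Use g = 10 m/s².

Sum moments about the foot of the ladder (the floor normal and friction both act there and drop out).
Ladder weight 8.1×10 = 81 N acts at 1.7 m along the ladder; its horizontal arm is 1.7·cos68° = 0.6368 m → τ = 51.58 N·m clockwise.
Person: 93×10 = 930 N at 2.8 m → arm 1.049 m → τ = 975.6 N·m clockwise.
Wall normal N acts horizontally at the top; its moment arm is the height L sinθ = 3.4·sin68° = 3.152 m, counterclockwise.
Στ = 0 ⇒ N × 3.152 = 1027 ⇒ N = 325.8 N.
ΣFx = 0 ⇒ f = N_wall = 325.8 N. ΣFy = 0 ⇒ N_floor = 1011 N.
μ_min = f / N_floor = 325.8 / 1011 = 0.322.

μ_min ≈ 0.322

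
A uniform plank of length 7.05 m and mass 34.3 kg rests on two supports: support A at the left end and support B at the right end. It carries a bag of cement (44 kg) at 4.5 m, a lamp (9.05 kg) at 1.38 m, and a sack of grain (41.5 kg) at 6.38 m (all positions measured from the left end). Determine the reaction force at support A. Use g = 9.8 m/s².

Taking torques about support B:
Beam weight: 34.3 × 9.8 = 336.1 N down at 3.525 m → arm 3.525 m, τ = 336.1 × 3.525 = 1185 N·m counterclockwise.
Bag of cement: 44 × 9.8 = 431.2 N down at 4.5 m → arm 2.55 m, τ = 431.2 × 2.55 = 1100 N·m counterclockwise.
Lamp: 9.05 × 9.8 = 88.69 N down at 1.38 m → arm 5.67 m, τ = 88.69 × 5.67 = 502.9 N·m counterclockwise.
Sack of grain: 41.5 × 9.8 = 406.7 N down at 6.38 m → arm 0.67 m, τ = 406.7 × 0.67 = 272.5 N·m counterclockwise.
Net load moment about support B = 3060 N·m counterclockwise.
Reaction R at support A is upward at 0 m, arm 7.05 m → moment R × 7.05 clockwise.
Setting net torque to zero: R × 7.05 = 3060 → R = 434 N.

R_A ≈ 434 N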